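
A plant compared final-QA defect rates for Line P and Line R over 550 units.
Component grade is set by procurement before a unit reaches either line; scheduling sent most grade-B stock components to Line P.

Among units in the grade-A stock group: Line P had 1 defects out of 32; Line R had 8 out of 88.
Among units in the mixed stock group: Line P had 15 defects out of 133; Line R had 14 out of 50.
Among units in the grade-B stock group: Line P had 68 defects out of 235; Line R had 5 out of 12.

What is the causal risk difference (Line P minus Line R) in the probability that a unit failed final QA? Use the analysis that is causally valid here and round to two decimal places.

-0.13

Component grade is set before the line has any effect — it is not caused by the line — and it independently drives the outcome. That makes it a confounder, so the causal comparison is within component grade levels.
Adjusting over the population distribution of component grade: 0.218·(0.031−0.091) + 0.333·(0.113−0.280) + 0.449·(0.289−0.417) = -0.126.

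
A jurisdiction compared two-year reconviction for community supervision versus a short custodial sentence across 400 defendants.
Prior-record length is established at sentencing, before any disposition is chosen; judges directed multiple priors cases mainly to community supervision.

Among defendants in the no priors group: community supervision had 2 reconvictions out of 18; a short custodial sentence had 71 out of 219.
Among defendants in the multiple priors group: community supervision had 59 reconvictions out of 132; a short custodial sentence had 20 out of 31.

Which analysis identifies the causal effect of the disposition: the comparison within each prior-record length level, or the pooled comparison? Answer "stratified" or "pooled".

stratified

Nothing the disposition does changes prior-record length; the imbalance is an allocation artefact. With prior-record length also predicting the outcome, the pooled figure is confounded, and the within-stratum comparison is the causal one.
Within each level — no priors: 11.1% vs 32.4%; multiple priors: 44.7% vs 64.5% — community supervision is lower every time.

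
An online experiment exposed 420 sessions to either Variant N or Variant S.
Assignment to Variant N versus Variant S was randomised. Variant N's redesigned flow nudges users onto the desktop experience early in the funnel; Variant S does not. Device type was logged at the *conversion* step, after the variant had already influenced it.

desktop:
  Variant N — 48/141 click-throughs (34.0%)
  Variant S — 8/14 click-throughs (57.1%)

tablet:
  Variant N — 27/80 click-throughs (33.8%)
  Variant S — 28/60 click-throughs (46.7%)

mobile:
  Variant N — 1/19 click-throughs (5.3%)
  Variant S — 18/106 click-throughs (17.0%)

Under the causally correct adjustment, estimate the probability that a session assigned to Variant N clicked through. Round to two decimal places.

0.32

The stratified and pooled comparisons disagree (Variant S wins within each device type; Variant N wins overall), so the answer turns on the causal role of device type.
The distribution of device type is itself part of what the variant does — it is an intermediate outcome. Holding it fixed would remove that part of the effect; the total effect is the pooled difference.
So P(outcome | do(Variant N)) is just the pooled rate for Variant N: 76/240 = 0.317.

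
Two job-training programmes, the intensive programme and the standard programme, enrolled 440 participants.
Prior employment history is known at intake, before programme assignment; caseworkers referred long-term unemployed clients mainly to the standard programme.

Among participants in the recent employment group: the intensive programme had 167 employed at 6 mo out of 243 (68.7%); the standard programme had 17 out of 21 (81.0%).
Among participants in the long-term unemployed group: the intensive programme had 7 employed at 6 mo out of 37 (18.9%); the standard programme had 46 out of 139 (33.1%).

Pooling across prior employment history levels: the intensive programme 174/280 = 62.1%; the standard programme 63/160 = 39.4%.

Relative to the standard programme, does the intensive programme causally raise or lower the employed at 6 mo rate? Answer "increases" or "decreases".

The stratified and pooled comparisons disagree (the standard programme wins within each prior employment history; the intensive programme wins overall), so the answer turns on the causal role of prior employment history.
Here prior employment history is a common cause — it drives both which programme a case falls under and the outcome. The crude comparison mixes populations; the stratum-specific rates are the causally relevant ones.
Within each level — recent employment: 68.7% vs 81.0%; long-term unemployed: 18.9% vs 33.1% — the standard programme is higher every time.

decreases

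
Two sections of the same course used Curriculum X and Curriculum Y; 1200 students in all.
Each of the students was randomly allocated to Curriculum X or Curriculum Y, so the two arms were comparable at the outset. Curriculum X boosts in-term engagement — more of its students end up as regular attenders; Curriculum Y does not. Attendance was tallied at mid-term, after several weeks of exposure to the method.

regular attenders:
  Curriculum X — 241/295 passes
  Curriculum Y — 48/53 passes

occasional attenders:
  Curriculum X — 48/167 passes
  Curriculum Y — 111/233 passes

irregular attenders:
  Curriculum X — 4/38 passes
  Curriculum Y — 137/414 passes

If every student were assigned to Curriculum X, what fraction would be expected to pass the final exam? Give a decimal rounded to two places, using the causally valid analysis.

Stratifying would compare teaching methods among students the teaching methods themselves sorted into mid-term attendance groups — a form of selection on an intermediate. The unconditioned pooled rates give the total causal effect.
So P(outcome | do(Curriculum X)) is just the pooled rate for Curriculum X: 293/500 = 0.586.

0.59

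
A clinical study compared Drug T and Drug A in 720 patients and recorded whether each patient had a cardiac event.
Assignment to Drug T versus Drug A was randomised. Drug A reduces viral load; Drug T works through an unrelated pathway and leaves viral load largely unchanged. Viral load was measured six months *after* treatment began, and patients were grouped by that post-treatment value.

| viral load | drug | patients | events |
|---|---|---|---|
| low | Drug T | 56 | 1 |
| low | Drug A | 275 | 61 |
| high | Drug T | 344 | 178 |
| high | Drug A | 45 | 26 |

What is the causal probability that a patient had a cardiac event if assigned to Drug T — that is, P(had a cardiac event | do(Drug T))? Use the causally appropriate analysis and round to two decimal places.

0.45

Stratifying would compare drugs among patients the drugs themselves sorted into viral load groups — a form of selection on an intermediate. The unconditioned pooled rates give the total causal effect.
So P(outcome | do(Drug T)) is just the pooled rate for Drug T: 179/400 = 0.448.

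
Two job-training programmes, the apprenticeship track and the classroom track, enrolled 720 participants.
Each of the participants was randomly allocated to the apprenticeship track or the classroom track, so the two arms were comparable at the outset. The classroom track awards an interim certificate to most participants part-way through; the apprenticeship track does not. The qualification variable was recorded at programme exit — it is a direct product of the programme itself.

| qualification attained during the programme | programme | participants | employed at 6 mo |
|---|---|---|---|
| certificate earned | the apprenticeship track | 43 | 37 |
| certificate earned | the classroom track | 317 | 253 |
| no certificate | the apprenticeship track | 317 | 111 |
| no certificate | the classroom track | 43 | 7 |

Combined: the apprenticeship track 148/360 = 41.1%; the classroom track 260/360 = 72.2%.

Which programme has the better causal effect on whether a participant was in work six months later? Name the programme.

The stratified and pooled comparisons disagree (the apprenticeship track wins within each qualification attained during the programme; the classroom track wins overall), so the answer turns on the causal role of qualification attained during the programme.
Qualification attained during the programme lies on the pathway programme → qualification attained during the programme → outcome, so adjusting for it blocks the indirect effect. For the total causal effect of programme, use the unadjusted pooled rates.
Pooled: the apprenticeship track 41.1% vs the classroom track 72.2%; the classroom track is higher overall.

the classroom track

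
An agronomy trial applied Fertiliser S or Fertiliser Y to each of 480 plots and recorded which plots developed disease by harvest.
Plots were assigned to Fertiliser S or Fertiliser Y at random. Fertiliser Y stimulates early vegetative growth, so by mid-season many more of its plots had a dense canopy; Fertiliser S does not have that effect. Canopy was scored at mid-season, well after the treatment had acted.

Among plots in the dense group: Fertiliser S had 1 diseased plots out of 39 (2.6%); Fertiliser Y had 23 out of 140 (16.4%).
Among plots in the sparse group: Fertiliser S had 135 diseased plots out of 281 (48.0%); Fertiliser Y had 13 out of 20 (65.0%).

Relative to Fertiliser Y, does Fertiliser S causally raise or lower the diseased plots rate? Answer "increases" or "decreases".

increases

Stratifying would compare fertilisers among plots the fertilisers themselves sorted into mid-season canopy groups — a form of selection on an intermediate. The unconditioned pooled rates give the total causal effect.
Pooled: Fertiliser S 42.5% vs Fertiliser Y 22.5%; Fertiliser Y is lower overall.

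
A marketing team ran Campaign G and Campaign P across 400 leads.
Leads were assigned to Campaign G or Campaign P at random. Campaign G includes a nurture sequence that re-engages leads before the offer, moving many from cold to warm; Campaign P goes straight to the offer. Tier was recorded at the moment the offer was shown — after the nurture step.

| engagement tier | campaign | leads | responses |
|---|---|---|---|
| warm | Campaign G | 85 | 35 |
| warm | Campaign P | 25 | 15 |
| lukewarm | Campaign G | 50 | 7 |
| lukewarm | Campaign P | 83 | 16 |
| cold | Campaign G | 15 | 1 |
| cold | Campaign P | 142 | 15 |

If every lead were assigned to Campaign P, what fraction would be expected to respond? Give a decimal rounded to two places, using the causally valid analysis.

The stratified and pooled comparisons disagree (Campaign P wins within each engagement tier; Campaign G wins overall), so the answer turns on the causal role of engagement tier.
The distribution of engagement tier is itself part of what the campaign does — it is an intermediate outcome. Holding it fixed would remove that part of the effect; the total effect is the pooled difference.
So P(outcome | do(Campaign P)) is just the pooled rate for Campaign P: 46/250 = 0.184.

0.18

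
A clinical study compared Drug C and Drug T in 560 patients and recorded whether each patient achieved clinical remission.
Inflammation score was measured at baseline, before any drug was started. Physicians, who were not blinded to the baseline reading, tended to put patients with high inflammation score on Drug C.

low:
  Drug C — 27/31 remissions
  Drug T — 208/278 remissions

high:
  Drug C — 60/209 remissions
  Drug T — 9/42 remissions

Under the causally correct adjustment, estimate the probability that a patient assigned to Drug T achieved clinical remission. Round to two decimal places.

0.51

Nothing the drug does changes inflammation score; the imbalance is an allocation artefact. With inflammation score also predicting the outcome, the pooled figure is confounded, and the within-stratum comparison is the causal one.
Standardising Drug T to the population inflammation score mix: 0.552·208/278 + 0.448·9/42 = 0.509.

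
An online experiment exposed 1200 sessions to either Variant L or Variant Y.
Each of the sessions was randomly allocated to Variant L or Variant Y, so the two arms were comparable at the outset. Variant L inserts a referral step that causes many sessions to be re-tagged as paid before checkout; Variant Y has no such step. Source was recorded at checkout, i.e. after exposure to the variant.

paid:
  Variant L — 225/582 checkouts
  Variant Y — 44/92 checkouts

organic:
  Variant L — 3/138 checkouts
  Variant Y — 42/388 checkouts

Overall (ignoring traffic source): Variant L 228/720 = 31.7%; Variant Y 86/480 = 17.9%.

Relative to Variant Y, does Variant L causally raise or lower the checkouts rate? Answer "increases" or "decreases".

increases

Traffic source is recorded after the variant and is itself shifted by it — it sits on the causal path from variant to outcome. Conditioning on a mediator would strip out part of the effect we want; the pooled comparison gives the total causal effect.
Pooled: Variant L 31.7% vs Variant Y 17.9%; Variant L is higher overall.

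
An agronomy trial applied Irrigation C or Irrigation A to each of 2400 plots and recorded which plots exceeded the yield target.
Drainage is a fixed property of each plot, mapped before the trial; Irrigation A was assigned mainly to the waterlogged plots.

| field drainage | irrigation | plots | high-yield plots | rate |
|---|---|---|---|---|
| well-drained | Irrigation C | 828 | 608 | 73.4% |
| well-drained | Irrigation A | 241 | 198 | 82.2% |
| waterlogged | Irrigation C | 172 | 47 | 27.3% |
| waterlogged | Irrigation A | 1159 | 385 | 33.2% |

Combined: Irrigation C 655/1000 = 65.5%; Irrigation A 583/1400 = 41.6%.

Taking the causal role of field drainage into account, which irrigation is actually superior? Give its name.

Irrigation A

Field drainage is set before the irrigation has any effect — it is not caused by the irrigation — and it independently drives the outcome. That makes it a confounder, so the causal comparison is within field drainage levels.
Within each level — well-drained: 73.4% vs 82.2%; waterlogged: 27.3% vs 33.2% — Irrigation A is higher every time.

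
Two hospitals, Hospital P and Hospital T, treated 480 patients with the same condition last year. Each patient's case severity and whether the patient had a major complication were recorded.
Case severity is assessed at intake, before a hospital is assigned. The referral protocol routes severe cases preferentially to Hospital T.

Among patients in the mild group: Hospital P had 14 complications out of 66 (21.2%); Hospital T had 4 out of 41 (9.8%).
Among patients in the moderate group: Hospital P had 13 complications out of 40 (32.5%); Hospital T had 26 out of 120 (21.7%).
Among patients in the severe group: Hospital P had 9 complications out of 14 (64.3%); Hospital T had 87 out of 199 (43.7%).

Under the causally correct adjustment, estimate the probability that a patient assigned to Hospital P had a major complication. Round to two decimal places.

0.44

Nothing the hospital does changes case severity; the imbalance is an allocation artefact. With case severity also predicting the outcome, the pooled figure is confounded, and the within-stratum comparison is the causal one.
Standardising Hospital P to the population case severity mix: 0.223·14/66 + 0.333·13/40 + 0.444·9/14 = 0.441.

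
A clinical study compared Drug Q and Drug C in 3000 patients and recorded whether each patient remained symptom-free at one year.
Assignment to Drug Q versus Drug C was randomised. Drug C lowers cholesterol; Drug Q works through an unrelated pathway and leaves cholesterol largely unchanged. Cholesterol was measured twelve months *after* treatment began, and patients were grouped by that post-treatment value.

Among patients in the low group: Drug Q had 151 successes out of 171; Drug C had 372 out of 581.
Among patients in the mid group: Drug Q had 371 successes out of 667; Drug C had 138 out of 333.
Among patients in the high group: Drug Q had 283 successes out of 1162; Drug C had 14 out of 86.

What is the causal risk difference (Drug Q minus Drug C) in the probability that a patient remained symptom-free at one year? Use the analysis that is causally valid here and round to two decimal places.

-0.12

The stratified and pooled comparisons disagree (Drug Q wins within each cholesterol; Drug C wins overall), so the answer turns on the causal role of cholesterol.
Stratifying would compare drugs among patients the drugs themselves sorted into cholesterol groups — a form of selection on an intermediate. The unconditioned pooled rates give the total causal effect.
The causal difference is the pooled difference: 0.403 − 0.524 = -0.121.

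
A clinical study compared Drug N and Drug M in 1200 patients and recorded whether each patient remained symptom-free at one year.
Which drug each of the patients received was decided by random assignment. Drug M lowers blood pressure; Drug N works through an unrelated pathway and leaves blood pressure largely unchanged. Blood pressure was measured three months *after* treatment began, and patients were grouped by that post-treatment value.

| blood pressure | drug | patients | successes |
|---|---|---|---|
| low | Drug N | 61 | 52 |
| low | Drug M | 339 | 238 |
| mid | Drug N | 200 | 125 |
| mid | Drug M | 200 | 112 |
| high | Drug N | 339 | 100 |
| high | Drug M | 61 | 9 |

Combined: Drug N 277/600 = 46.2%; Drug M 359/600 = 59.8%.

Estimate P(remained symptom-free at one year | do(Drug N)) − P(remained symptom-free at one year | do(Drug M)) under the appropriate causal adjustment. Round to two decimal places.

-0.14

The stratified and pooled comparisons disagree (Drug N wins within each blood pressure; Drug M wins overall), so the answer turns on the causal role of blood pressure.
The distribution of blood pressure is itself part of what the drug does — it is an intermediate outcome. Holding it fixed would remove that part of the effect; the total effect is the pooled difference.
The causal difference is the pooled difference: 0.462 − 0.598 = -0.137.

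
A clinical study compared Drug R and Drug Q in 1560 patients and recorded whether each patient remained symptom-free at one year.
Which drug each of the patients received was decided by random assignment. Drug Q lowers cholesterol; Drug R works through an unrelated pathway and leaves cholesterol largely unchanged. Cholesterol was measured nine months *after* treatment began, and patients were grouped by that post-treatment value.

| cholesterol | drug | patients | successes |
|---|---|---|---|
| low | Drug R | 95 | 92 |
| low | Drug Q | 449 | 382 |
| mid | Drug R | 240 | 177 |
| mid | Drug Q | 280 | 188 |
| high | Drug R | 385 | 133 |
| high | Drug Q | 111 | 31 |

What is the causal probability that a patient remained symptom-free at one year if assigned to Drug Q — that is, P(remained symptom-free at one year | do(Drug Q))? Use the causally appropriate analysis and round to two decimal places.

Within every cholesterol level Drug R has the higher rate, yet pooled Drug Q does — Simpson's reversal.
Because the drug influences cholesterol, cholesterol is a post-treatment mediator, not a confounder. Stratifying on it would bias the estimate; the causal effect is the crude pooled difference.
So P(outcome | do(Drug Q)) is just the pooled rate for Drug Q: 601/840 = 0.715.

0.72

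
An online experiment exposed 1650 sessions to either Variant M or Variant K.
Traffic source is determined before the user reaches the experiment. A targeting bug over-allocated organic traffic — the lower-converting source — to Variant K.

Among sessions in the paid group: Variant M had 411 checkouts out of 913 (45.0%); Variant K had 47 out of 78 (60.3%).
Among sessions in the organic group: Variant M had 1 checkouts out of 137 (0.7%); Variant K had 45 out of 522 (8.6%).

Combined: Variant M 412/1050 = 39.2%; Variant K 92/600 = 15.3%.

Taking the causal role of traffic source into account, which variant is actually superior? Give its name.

Within every traffic source level Variant K has the higher rate, yet pooled Variant M does — Simpson's reversal.
Since traffic source is a pre-existing factor (not a product of the variant) and it affects the outcome on its own, it is a confounder. The stratified rates, not the pooled rate, identify the causal effect.
Within each level — paid: 45.0% vs 60.3%; organic: 0.7% vs 8.6% — Variant K is higher every time.

Variant K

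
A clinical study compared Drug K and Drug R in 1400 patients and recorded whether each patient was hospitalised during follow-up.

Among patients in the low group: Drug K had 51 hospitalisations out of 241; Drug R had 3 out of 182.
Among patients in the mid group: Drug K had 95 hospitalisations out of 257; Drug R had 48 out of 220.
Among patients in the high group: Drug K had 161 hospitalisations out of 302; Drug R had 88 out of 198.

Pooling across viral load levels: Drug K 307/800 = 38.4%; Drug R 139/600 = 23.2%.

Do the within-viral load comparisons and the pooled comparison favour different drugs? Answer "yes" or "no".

no

Within each viral load level (low 21.2% vs 1.6%; mid 37.0% vs 21.8%; high 53.3% vs 44.4%), Drug R has the lower rate every time. Pooled: 38.4% vs 23.2% — Drug R has the lower rate overall. They agree.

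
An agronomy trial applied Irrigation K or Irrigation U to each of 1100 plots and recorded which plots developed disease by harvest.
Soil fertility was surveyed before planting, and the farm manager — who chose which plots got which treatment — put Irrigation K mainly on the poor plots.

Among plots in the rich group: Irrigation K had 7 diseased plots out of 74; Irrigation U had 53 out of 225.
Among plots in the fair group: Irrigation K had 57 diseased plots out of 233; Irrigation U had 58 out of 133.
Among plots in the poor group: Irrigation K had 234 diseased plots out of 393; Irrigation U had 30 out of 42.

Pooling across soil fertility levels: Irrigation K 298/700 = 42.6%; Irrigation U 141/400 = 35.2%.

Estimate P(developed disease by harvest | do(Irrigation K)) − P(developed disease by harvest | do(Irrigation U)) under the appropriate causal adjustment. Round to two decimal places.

-0.15

The stratified and pooled comparisons disagree (Irrigation K wins within each soil fertility; Irrigation U wins overall), so the answer turns on the causal role of soil fertility.
Nothing the irrigation does changes soil fertility; the imbalance is an allocation artefact. With soil fertility also predicting the outcome, the pooled figure is confounded, and the within-stratum comparison is the causal one.
Adjusting over the population distribution of soil fertility: 0.272·(0.095−0.236) + 0.333·(0.245−0.436) + 0.395·(0.595−0.714) = -0.149.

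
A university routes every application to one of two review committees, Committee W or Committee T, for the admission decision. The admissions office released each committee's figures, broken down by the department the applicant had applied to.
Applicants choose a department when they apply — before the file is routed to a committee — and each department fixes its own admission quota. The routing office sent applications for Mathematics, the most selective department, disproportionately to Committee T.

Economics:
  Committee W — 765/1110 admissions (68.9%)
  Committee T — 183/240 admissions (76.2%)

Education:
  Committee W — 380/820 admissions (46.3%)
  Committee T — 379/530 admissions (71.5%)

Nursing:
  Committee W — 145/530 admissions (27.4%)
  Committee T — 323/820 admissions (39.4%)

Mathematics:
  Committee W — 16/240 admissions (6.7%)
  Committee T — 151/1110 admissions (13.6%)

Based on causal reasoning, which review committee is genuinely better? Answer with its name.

Committee T

Within every department level Committee T has the higher rate, yet pooled Committee W does — Simpson's reversal.
Nothing the review committee does changes department; the imbalance is an allocation artefact. With department also predicting the outcome, the pooled figure is confounded, and the within-stratum comparison is the causal one.
Within each level — Economics: 68.9% vs 76.2%; Education: 46.3% vs 71.5%; Nursing: 27.4% vs 39.4%; Mathematics: 6.7% vs 13.6% — Committee T is higher every time.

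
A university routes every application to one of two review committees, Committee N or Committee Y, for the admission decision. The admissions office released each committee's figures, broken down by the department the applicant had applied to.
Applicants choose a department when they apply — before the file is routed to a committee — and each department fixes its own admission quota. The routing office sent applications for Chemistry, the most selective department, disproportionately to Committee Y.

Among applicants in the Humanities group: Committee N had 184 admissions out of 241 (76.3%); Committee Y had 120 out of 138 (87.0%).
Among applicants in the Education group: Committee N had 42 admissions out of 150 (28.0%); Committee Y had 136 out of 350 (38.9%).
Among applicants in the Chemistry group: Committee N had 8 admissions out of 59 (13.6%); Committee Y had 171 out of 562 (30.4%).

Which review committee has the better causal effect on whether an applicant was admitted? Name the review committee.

Committee Y

The imbalance in department arose from how applicants were allocated, not from anything the review committee did; and department independently affects the outcome. The pooled gap is confounded — condition on department.
Within each level — Humanities: 76.3% vs 87.0%; Education: 28.0% vs 38.9%; Chemistry: 13.6% vs 30.4% — Committee Y is higher every time.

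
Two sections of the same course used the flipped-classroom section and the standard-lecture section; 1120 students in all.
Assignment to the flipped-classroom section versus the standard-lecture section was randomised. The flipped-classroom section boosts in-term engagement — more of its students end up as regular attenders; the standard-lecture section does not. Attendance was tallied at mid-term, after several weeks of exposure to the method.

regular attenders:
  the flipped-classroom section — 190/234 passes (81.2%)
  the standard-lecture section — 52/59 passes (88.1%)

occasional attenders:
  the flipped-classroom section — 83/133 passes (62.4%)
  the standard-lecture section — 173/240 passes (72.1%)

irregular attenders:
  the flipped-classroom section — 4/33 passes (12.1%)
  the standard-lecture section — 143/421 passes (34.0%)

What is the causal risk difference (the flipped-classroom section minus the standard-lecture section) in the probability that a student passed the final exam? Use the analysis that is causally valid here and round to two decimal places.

Because the teaching method influences mid-term attendance, mid-term attendance is a post-treatment mediator, not a confounder. Stratifying on it would bias the estimate; the causal effect is the crude pooled difference.
The causal difference is the pooled difference: 0.693 − 0.511 = +0.181.

+0.18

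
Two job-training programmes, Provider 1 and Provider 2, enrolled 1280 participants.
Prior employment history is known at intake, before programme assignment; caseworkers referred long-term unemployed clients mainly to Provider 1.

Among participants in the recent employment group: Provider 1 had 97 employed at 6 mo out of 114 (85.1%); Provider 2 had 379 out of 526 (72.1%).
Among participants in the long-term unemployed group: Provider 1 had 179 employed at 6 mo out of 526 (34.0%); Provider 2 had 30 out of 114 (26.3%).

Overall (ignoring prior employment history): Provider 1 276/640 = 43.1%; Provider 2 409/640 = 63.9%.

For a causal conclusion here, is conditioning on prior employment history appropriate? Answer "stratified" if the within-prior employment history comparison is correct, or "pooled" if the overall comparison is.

stratified

Prior employment history is set before the programme has any effect — it is not caused by the programme — and it independently drives the outcome. That makes it a confounder, so the causal comparison is within prior employment history levels.
Within each level — recent employment: 85.1% vs 72.1%; long-term unemployed: 34.0% vs 26.3% — Provider 1 is higher every time.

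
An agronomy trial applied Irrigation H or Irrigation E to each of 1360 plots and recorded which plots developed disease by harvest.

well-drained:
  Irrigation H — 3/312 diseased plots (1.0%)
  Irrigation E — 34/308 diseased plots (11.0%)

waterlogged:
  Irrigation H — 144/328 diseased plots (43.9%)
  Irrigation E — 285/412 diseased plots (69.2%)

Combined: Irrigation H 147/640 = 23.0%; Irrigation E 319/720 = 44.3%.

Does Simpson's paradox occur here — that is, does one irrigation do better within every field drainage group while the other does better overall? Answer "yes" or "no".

no

Within each field drainage level (well-drained 1.0% vs 11.0%; waterlogged 43.9% vs 69.2%), Irrigation H has the lower rate every time. Pooled: 23.0% vs 44.3% — Irrigation H has the lower rate overall. They agree.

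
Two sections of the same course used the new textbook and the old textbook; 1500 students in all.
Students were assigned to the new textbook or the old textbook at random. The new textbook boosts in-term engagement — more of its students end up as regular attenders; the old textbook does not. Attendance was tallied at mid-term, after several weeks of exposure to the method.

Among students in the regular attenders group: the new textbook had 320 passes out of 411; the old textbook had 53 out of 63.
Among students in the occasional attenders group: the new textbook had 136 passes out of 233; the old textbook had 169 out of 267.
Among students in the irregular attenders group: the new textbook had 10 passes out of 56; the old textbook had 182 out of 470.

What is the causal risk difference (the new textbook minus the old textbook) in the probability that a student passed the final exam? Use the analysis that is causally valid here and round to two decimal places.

+0.16

Mid-term attendance here is a post-treatment variable shaped by the teaching method; conditioning on it would introduce bias rather than remove it. The overall comparison is the causal one.
The causal difference is the pooled difference: 0.666 − 0.505 = +0.161.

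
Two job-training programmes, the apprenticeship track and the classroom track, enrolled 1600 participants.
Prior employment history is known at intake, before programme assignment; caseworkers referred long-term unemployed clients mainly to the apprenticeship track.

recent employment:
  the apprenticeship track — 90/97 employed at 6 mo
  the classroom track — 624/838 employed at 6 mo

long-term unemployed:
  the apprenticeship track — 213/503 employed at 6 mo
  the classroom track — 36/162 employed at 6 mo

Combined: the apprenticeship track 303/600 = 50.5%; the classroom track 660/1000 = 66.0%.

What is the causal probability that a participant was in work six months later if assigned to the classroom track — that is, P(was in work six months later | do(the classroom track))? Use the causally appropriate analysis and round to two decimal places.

0.53

The stratified and pooled comparisons disagree (the apprenticeship track wins within each prior employment history; the classroom track wins overall), so the answer turns on the causal role of prior employment history.
The imbalance in prior employment history arose from how participants were allocated, not from anything the programme did; and prior employment history independently affects the outcome. The pooled gap is confounded — condition on prior employment history.
Standardising the classroom track to the population prior employment history mix: 0.584·624/838 + 0.416·36/162 = 0.528.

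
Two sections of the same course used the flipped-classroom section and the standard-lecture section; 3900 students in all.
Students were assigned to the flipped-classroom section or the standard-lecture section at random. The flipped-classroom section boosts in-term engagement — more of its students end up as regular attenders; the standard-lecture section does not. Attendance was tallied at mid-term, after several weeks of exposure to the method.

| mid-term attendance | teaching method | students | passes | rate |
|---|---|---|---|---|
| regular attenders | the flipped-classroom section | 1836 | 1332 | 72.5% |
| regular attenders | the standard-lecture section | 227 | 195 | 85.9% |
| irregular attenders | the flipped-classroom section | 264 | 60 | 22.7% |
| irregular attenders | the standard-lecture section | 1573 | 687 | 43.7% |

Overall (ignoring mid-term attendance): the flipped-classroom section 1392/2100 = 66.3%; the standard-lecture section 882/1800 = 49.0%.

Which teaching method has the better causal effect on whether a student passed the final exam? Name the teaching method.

Because the teaching method influences mid-term attendance, mid-term attendance is a post-treatment mediator, not a confounder. Stratifying on it would bias the estimate; the causal effect is the crude pooled difference.
Pooled: the flipped-classroom section 66.3% vs the standard-lecture section 49.0%; the flipped-classroom section is higher overall.

the flipped-classroom section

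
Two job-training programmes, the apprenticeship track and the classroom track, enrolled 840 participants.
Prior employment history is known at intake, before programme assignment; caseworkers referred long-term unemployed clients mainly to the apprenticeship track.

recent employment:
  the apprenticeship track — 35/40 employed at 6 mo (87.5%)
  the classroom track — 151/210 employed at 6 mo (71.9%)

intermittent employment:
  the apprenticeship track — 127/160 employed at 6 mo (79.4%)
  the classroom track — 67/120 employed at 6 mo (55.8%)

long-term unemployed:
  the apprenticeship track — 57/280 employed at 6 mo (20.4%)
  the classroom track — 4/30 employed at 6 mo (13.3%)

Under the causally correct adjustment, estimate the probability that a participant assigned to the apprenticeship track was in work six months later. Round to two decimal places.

The stratified and pooled comparisons disagree (the apprenticeship track wins within each prior employment history; the classroom track wins overall), so the answer turns on the causal role of prior employment history.
The imbalance in prior employment history arose from how participants were allocated, not from anything the programme did; and prior employment history independently affects the outcome. The pooled gap is confounded — condition on prior employment history.
Standardising the apprenticeship track to the population prior employment history mix: 0.298·35/40 + 0.333·127/160 + 0.369·57/280 = 0.600.

0.60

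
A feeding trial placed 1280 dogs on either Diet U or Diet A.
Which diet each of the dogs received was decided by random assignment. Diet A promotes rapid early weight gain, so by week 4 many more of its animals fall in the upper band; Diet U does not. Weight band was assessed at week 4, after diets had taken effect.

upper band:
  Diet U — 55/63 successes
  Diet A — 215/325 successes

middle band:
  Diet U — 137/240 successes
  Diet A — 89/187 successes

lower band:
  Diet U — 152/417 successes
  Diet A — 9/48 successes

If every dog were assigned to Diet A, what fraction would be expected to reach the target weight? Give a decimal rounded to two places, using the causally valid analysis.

The stratified and pooled comparisons disagree (Diet U wins within each week-4 weight band; Diet A wins overall), so the answer turns on the causal role of week-4 weight band.
Because the diet influences week-4 weight band, week-4 weight band is a post-treatment mediator, not a confounder. Stratifying on it would bias the estimate; the causal effect is the crude pooled difference.
So P(outcome | do(Diet A)) is just the pooled rate for Diet A: 313/560 = 0.559.

0.56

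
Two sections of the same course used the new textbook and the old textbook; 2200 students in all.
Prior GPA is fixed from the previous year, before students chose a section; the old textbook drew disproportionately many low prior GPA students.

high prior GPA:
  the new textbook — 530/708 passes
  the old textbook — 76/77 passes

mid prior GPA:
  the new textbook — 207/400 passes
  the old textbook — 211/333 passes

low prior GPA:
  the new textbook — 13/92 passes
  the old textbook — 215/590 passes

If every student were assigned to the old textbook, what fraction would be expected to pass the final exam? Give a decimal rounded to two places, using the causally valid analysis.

The prior GPA band-specific comparison favours the old textbook throughout, but the pooled figures favour the new textbook. The question is whether to condition on prior GPA band.
Here prior GPA band is a common cause — it drives both which teaching method a case falls under and the outcome. The crude comparison mixes populations; the stratum-specific rates are the causally relevant ones.
Standardising the old textbook to the population prior GPA band mix: 0.357·76/77 + 0.333·211/333 + 0.310·215/590 = 0.676.

0.68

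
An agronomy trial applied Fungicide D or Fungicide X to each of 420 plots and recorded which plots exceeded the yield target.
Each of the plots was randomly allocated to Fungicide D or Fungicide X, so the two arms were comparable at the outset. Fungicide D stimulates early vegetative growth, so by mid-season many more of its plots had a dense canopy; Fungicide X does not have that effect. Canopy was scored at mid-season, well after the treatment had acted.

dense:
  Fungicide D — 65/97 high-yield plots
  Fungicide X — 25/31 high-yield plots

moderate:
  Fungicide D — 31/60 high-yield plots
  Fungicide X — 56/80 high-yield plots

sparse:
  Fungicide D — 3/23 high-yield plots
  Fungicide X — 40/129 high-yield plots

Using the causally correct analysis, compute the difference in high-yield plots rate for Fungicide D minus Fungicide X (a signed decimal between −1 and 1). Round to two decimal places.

Stratifying would compare fungicides among plots the fungicides themselves sorted into mid-season canopy groups — a form of selection on an intermediate. The unconditioned pooled rates give the total causal effect.
The causal difference is the pooled difference: 0.550 − 0.504 = +0.046.

+0.05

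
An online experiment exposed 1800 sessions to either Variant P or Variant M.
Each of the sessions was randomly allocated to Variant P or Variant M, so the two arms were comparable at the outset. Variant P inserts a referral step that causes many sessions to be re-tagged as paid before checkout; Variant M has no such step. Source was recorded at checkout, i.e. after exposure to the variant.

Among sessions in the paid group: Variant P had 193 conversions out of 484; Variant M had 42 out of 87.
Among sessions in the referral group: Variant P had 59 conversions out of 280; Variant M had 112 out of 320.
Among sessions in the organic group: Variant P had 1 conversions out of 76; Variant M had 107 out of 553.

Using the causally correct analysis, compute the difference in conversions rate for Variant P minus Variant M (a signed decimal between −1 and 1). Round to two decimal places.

The distribution of traffic source is itself part of what the variant does — it is an intermediate outcome. Holding it fixed would remove that part of the effect; the total effect is the pooled difference.
The causal difference is the pooled difference: 0.301 − 0.272 = +0.029.

+0.03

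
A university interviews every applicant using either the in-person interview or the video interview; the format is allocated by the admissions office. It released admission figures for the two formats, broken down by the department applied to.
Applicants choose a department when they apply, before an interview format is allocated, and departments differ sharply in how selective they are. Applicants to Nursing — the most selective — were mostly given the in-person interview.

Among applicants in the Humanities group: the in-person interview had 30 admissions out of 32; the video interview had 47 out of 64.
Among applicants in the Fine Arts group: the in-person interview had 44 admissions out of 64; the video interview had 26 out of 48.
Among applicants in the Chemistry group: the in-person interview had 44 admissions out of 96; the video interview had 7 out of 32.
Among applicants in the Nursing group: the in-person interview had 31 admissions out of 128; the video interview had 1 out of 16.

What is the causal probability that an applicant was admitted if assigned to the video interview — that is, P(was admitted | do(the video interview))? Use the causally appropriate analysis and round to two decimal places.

Within every department level the in-person interview has the higher rate, yet pooled the video interview does — Simpson's reversal.
Here department is a common cause — it drives both which interview format a case falls under and the outcome. The crude comparison mixes populations; the stratum-specific rates are the causally relevant ones.
Standardising the video interview to the population department mix: 0.200·47/64 + 0.233·26/48 + 0.267·7/32 + 0.300·1/16 = 0.350.

0.35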